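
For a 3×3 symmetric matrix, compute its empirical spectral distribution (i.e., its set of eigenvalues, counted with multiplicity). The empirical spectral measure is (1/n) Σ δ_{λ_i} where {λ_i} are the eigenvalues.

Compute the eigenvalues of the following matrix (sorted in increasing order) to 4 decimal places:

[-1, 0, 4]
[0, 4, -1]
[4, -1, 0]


Since M is real symmetric, all three eigenvalues are real; they are the roots of det(λI − M) = λ³ − (tr M) λ² + s λ − det M, where s is the sum of the principal 2×2 minors.
tr M = -1 + 4 + 0 = 3.
s = ((-1)·4 − 0²) + ((-1)·0 − 4²) + (4·0 − (-1)²) = -4 + (-16) + (-1) = -21.
det M (expand along row 1) = (-1)·(-1) − 0·4 + 4·(-16) = -63.
Characteristic polynomial: λ³ − 3λ² − 21λ + 63 = 0.
Substitute λ = y + (tr M)/3 = y + 1.000000 to remove the quadratic term: y³ + p·y + q = 0 with p = s − (tr M)²/3 = -24.000000 and q = −2(tr M)³/27 + (tr M)·s/3 − det M = 40.000000.
Three real roots ⇒ use the trigonometric (Viète) form: r = 2√(−p/3) = 5.656854, φ = arccos(3q/(p·r)) = arccos(-0.883883) = 2.654898 rad.
y_k = r·cos(φ/3 − 2πk/3) for k = 0, 1, 2 gives y = 3.582576, 2.000000, -5.582576.
λ_k = y_k + 1.000000 gives λ = 4.5826, 3.0000, -4.5826 (check: the sum is 3.0000 = tr M).

Eigenvalues sorted in increasing order: [-4.5826, 3.0000, 4.5826].


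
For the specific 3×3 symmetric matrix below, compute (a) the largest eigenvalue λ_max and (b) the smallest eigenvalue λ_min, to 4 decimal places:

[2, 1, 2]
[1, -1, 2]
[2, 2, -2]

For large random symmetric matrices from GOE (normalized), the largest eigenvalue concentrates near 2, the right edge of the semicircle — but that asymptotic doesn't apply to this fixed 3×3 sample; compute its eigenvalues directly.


Since M is real symmetric, all three eigenvalues are real; they are the roots of det(λI − M) = λ³ − (tr M) λ² + s λ − det M, where s is the sum of the principal 2×2 minors.
tr M = 2 + (-1) + (-2) = -1.
s = (2·(-1) − 1²) + (2·(-2) − 2²) + ((-1)·(-2) − 2²) = -3 + (-8) + (-2) = -13.
det M (expand along row 1) = 2·(-2) − 1·(-6) + 2·4 = 10.
Characteristic polynomial: λ³ + λ² − 13λ − 10 = 0.
Substitute λ = y + (tr M)/3 = y − 0.333333 to remove the quadratic term: y³ + p·y + q = 0 with p = s − (tr M)²/3 = -13.333333 and q = −2(tr M)³/27 + (tr M)·s/3 − det M = -5.592593.
Three real roots ⇒ use the trigonometric (Viète) form: r = 2√(−p/3) = 4.216370, φ = arccos(3q/(p·r)) = arccos(0.298440) = 1.267739 rad.
y_k = r·cos(φ/3 − 2πk/3) for k = 0, 1, 2 gives y = 3.845473, -0.425210, -3.420263.
λ_k = y_k − 0.333333 gives λ = 3.5121, -0.7585, -3.7536 (check: the sum is -1.0000 = tr M).

Hence λ_max = 3.5121 and λ_min = -3.7536.


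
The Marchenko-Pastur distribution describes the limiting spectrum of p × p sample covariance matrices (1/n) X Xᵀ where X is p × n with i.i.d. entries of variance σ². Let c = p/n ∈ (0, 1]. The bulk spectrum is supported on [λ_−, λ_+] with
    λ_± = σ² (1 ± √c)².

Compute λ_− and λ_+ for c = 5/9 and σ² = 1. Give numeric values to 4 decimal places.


c = 5/9 = 0.555556; √c = 0.745356.
λ_− = σ² (1 − √c)² = 1 · (1 − 0.745356)² = 1 · (0.254644)² = 0.064844.
λ_+ = σ² (1 + √c)² = 1 · (1 + 0.745356)² = 1 · (1.745356)² = 3.046268.

Rounded to 4 decimal places: λ_− ≈ 0.0648, λ_+ ≈ 3.0463.


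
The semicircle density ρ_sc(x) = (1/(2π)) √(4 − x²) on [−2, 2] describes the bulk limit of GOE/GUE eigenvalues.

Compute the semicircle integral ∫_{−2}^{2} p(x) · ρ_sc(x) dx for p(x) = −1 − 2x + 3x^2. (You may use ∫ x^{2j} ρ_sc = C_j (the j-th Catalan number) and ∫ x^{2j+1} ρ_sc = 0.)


Write p(x) = Σ a_i x^i, split into monomials and integrate each against ρ_sc separately.
Using ∫ x^{2j} ρ_sc = C_j = (1/(j+1)) C(2j, j) (Catalan numbers) and ∫ x^{2j+1} ρ_sc = 0 (odd monomials vanish by symmetry):
  i = 0 (even): a_0 · C_{0} = -1 · 1 = -1
  i = 1 (odd): ∫ x^1 ρ_sc = 0 (vanishes)
  i = 2 (even): a_2 · C_{1} = 3 · 1 = 3

Summing the contributions: ∫_{−2}^{2} p(x) ρ_sc(x) dx = (-1) + 3 = 2.


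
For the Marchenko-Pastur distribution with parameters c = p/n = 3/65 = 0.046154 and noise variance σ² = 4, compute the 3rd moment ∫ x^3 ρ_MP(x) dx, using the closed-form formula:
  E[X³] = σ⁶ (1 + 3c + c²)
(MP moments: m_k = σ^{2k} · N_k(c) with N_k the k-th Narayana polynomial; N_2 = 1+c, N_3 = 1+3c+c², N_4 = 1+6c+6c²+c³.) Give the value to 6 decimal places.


E[X³] = σ⁶ (1 + 3c + c²) (third MP moment). With σ² = 4 (so σ⁶ = 64) and c = 3/65 = 0.046154: E[X³] = 64 · (1 + 3·0.046154 + (0.046154)²) = 64 · 1.140592.

So E[X^3] = 72.997870.


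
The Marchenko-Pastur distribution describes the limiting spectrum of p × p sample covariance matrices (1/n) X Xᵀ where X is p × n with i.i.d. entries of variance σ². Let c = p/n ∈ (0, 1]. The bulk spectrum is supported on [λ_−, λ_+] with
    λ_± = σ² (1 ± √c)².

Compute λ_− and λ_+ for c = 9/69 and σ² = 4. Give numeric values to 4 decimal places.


c = 9/69 = 0.130435; √c = 0.361158.
λ_− = σ² (1 − √c)² = 4 · (1 − 0.361158)² = 4 · (0.638842)² = 1.632479.
λ_+ = σ² (1 + √c)² = 4 · (1 + 0.361158)² = 4 · (1.361158)² = 7.411000.

Rounded to 4 decimal places: λ_− ≈ 1.6325, λ_+ ≈ 7.4110.


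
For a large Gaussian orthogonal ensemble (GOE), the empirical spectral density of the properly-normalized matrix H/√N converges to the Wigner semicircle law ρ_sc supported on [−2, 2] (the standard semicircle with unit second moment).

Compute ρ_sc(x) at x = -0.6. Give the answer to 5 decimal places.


ρ_sc(x) = (1/(2π)) √(4 − x²). With x = -0.6:
  4 − x² = 4 − (-0.6)² = 4 − 0.360000 = 3.640000.
  √(4 − x²) = 1.907878.
  1/(2π) = 0.159155.
  ρ_sc(-0.6) = 0.159155 · 1.907878 = 0.303648.

Rounded to 5 decimal places: ρ_sc(-0.6) ≈ 0.30365.


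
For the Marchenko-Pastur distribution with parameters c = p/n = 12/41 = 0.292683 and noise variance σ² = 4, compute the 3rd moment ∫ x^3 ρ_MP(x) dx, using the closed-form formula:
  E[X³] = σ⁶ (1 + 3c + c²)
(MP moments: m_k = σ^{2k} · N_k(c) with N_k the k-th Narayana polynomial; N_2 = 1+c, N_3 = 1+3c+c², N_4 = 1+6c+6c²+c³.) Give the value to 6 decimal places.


E[X³] = σ⁶ (1 + 3c + c²) (third MP moment). With σ² = 4 (so σ⁶ = 64) and c = 12/41 = 0.292683: E[X³] = 64 · (1 + 3·0.292683 + (0.292683)²) = 64 · 1.963712.

So E[X^3] = 125.677573.


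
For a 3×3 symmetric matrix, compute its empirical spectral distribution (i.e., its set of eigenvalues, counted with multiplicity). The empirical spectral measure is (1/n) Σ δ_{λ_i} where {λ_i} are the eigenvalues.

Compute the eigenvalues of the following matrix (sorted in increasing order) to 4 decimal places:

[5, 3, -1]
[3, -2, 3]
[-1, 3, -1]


Since M is real symmetric, all three eigenvalues are real; they are the roots of det(λI − M) = λ³ − (tr M) λ² + s λ − det M, where s is the sum of the principal 2×2 minors.
tr M = 5 + (-2) + (-1) = 2.
s = (5·(-2) − 3²) + (5·(-1) − (-1)²) + ((-2)·(-1) − 3²) = -19 + (-6) + (-7) = -32.
det M (expand along row 1) = 5·(-7) − 3·0 + (-1)·7 = -42.
Characteristic polynomial: λ³ − 2λ² − 32λ + 42 = 0.
Substitute λ = y + (tr M)/3 = y + 0.666667 to remove the quadratic term: y³ + p·y + q = 0 with p = s − (tr M)²/3 = -33.333333 and q = −2(tr M)³/27 + (tr M)·s/3 − det M = 20.074074.
Three real roots ⇒ use the trigonometric (Viète) form: r = 2√(−p/3) = 6.666667, φ = arccos(3q/(p·r)) = arccos(-0.271000) = 1.845228 rad.
y_k = r·cos(φ/3 − 2πk/3) for k = 0, 1, 2 gives y = 5.444864, 0.608998, -6.053862.
λ_k = y_k + 0.666667 gives λ = 6.1115, 1.2757, -5.3872 (check: the sum is 2.0000 = tr M).

Eigenvalues sorted in increasing order: [-5.3872, 1.2757, 6.1115].


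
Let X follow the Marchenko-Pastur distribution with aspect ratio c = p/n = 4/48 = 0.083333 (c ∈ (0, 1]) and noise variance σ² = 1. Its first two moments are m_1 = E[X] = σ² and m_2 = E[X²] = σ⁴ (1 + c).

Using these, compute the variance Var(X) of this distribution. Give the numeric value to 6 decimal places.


m_1 = E[X] = σ² = 1, so m_1² = 1.
m_2 = E[X²] = σ⁴ (1 + c) = 1 · (1 + 0.083333) = 1 · 1.083333 = 1.083333.
(Note m_2 − m_1² simplifies to c · σ⁴ = 0.083333 · 1.)

Var(X) = m_2 − m_1² = 1.083333 − 1 = 0.083333.


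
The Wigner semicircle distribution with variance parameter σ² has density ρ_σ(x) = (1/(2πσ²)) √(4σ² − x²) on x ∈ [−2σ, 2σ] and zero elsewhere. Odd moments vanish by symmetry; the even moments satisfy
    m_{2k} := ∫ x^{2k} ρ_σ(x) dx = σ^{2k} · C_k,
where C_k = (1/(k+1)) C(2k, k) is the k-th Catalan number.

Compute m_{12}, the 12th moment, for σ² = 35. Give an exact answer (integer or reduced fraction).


By the scaled semicircle moment identity, m_{2k} = σ^{2k} · C_k with k = 6.
C_6 = (1/(k+1)) · C(2k, k) = (1/7) · C(12, 6) = (1/7) · 924 = 132.
σ^{2k} = (σ²)^k = (35)^6 = 1838265625.

Therefore m_{12} = σ^{12} · C_6 = 1838265625 · 132 = 242651062500.


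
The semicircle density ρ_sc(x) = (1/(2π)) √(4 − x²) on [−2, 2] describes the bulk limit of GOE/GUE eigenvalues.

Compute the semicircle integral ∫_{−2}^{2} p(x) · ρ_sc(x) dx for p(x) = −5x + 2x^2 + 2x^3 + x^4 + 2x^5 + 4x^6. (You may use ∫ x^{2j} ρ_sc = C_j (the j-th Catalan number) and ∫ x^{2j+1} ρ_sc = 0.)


Write p(x) = Σ a_i x^i, split into monomials and integrate each against ρ_sc separately.
Using ∫ x^{2j} ρ_sc = C_j = (1/(j+1)) C(2j, j) (Catalan numbers) and ∫ x^{2j+1} ρ_sc = 0 (odd monomials vanish by symmetry):
  i = 1 (odd): ∫ x^1 ρ_sc = 0 (vanishes)
  i = 2 (even): a_2 · C_{1} = 2 · 1 = 2
  i = 3 (odd): ∫ x^3 ρ_sc = 0 (vanishes)
  i = 4 (even): a_4 · C_{2} = 1 · 2 = 2
  i = 5 (odd): ∫ x^5 ρ_sc = 0 (vanishes)
  i = 6 (even): a_6 · C_{3} = 4 · 5 = 20

Summing the contributions: ∫_{−2}^{2} p(x) ρ_sc(x) dx = 2 + 2 + 20 = 24.


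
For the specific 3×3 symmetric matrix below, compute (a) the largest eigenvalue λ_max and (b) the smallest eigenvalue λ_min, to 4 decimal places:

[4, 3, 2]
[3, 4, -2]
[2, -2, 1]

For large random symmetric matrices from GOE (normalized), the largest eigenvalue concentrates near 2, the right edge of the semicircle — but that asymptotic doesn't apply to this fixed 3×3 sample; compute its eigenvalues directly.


Since M is real symmetric, all three eigenvalues are real; they are the roots of det(λI − M) = λ³ − (tr M) λ² + s λ − det M, where s is the sum of the principal 2×2 minors.
tr M = 4 + 4 + 1 = 9.
s = (4·4 − 3²) + (4·1 − 2²) + (4·1 − (-2)²) = 7 + 0 + 0 = 7.
det M (expand along row 1) = 4·0 − 3·7 + 2·(-14) = -49.
Characteristic polynomial: λ³ − 9λ² + 7λ + 49 = 0.
Substitute λ = y + (tr M)/3 = y + 3.000000 to remove the quadratic term: y³ + p·y + q = 0 with p = s − (tr M)²/3 = -20.000000 and q = −2(tr M)³/27 + (tr M)·s/3 − det M = 16.000000.
Three real roots ⇒ use the trigonometric (Viète) form: r = 2√(−p/3) = 5.163978, φ = arccos(3q/(p·r)) = arccos(-0.464758) = 2.054158 rad.
y_k = r·cos(φ/3 − 2πk/3) for k = 0, 1, 2 gives y = 4.000000, 0.828427, -4.828427.
λ_k = y_k + 3.000000 gives λ = 7.0000, 3.8284, -1.8284 (check: the sum is 9.0000 = tr M).

Hence λ_max = 7.0000 and λ_min = -1.8284.


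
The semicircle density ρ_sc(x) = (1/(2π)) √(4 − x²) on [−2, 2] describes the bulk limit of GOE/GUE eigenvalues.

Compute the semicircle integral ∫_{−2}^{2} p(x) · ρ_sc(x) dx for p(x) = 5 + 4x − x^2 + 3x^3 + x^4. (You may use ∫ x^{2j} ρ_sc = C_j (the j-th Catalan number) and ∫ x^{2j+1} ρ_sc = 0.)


Write p(x) = Σ a_i x^i, split into monomials and integrate each against ρ_sc separately.
Using ∫ x^{2j} ρ_sc = C_j = (1/(j+1)) C(2j, j) (Catalan numbers) and ∫ x^{2j+1} ρ_sc = 0 (odd monomials vanish by symmetry):
  i = 0 (even): a_0 · C_{0} = 5 · 1 = 5
  i = 1 (odd): ∫ x^1 ρ_sc = 0 (vanishes)
  i = 2 (even): a_2 · C_{1} = -1 · 1 = -1
  i = 3 (odd): ∫ x^3 ρ_sc = 0 (vanishes)
  i = 4 (even): a_4 · C_{2} = 1 · 2 = 2

Summing the contributions: ∫_{−2}^{2} p(x) ρ_sc(x) dx = 5 + (-1) + 2 = 6.


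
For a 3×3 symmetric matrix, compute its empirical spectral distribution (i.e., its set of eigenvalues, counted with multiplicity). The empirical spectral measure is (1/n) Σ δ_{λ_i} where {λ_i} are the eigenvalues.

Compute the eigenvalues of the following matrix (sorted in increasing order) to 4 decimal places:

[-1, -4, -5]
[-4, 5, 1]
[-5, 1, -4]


Since M is real symmetric, all three eigenvalues are real; they are the roots of det(λI − M) = λ³ − (tr M) λ² + s λ − det M, where s is the sum of the principal 2×2 minors.
tr M = -1 + 5 + (-4) = 0.
s = ((-1)·5 − (-4)²) + ((-1)·(-4) − (-5)²) + (5·(-4) − 1²) = -21 + (-21) + (-21) = -63.
det M (expand along row 1) = (-1)·(-21) − (-4)·21 + (-5)·21 = 0.
Characteristic polynomial: λ³ − 63λ = 0.
Substitute λ = y + (tr M)/3 = y + 0.000000 to remove the quadratic term: y³ + p·y + q = 0 with p = s − (tr M)²/3 = -63.000000 and q = −2(tr M)³/27 + (tr M)·s/3 − det M = 0.000000.
Three real roots ⇒ use the trigonometric (Viète) form: r = 2√(−p/3) = 9.165151, φ = arccos(3q/(p·r)) = arccos(0.000000) = 1.570796 rad.
y_k = r·cos(φ/3 − 2πk/3) for k = 0, 1, 2 gives y = 7.937254, 0.000000, -7.937254.
λ_k = y_k + 0.000000 gives λ = 7.9373, 0.0000, -7.9373 (check: the sum is 0.0000 = tr M).

Eigenvalues sorted in increasing order: [-7.9373, 0.0000, 7.9373].


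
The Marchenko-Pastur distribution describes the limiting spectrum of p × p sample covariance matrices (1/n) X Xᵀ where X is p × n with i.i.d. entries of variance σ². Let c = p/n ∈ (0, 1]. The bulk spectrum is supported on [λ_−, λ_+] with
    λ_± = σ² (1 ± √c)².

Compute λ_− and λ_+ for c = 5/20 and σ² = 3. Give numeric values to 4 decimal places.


c = 5/20 = 0.250000; √c = 0.500000.
λ_− = σ² (1 − √c)² = 3 · (1 − 0.500000)² = 3 · (0.500000)² = 0.750000.
λ_+ = σ² (1 + √c)² = 3 · (1 + 0.500000)² = 3 · (1.500000)² = 6.750000.

Rounded to 4 decimal places: λ_− ≈ 0.7500, λ_+ ≈ 6.7500.


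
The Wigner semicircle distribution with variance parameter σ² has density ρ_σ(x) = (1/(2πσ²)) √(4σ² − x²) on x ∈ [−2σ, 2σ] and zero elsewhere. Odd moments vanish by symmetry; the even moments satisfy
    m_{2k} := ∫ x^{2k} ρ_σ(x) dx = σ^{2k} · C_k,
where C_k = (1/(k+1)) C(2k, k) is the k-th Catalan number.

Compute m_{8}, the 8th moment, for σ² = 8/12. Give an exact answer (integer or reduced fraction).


By the scaled semicircle moment identity, m_{2k} = σ^{2k} · C_k with k = 4.
C_4 = (1/(k+1)) · C(2k, k) = (1/5) · C(8, 4) = (1/5) · 70 = 14.
σ^{2k} = (σ²)^k = (8/12)^4 = 16/81.

Therefore m_{8} = σ^{8} · C_4 = (16/81) · 14 = 224/81.


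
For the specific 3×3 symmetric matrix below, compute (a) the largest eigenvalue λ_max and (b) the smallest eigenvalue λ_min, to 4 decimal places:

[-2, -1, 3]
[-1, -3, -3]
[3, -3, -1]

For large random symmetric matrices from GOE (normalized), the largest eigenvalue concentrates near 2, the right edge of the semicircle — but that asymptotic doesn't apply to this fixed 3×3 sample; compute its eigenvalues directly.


Since M is real symmetric, all three eigenvalues are real; they are the roots of det(λI − M) = λ³ − (tr M) λ² + s λ − det M, where s is the sum of the principal 2×2 minors.
tr M = -2 + (-3) + (-1) = -6.
s = ((-2)·(-3) − (-1)²) + ((-2)·(-1) − 3²) + ((-3)·(-1) − (-3)²) = 5 + (-7) + (-6) = -8.
det M (expand along row 1) = (-2)·(-6) − (-1)·10 + 3·12 = 58.
Characteristic polynomial: λ³ + 6λ² − 8λ − 58 = 0.
Substitute λ = y + (tr M)/3 = y − 2.000000 to remove the quadratic term: y³ + p·y + q = 0 with p = s − (tr M)²/3 = -20.000000 and q = −2(tr M)³/27 + (tr M)·s/3 − det M = -26.000000.
Three real roots ⇒ use the trigonometric (Viète) form: r = 2√(−p/3) = 5.163978, φ = arccos(3q/(p·r)) = arccos(0.755232) = 0.714789 rad.
y_k = r·cos(φ/3 − 2πk/3) for k = 0, 1, 2 gives y = 5.018092, -1.453555, -3.564537.
λ_k = y_k − 2.000000 gives λ = 3.0181, -3.4536, -5.5645 (check: the sum is -6.0000 = tr M).

Hence λ_max = 3.0181 and λ_min = -5.5645.


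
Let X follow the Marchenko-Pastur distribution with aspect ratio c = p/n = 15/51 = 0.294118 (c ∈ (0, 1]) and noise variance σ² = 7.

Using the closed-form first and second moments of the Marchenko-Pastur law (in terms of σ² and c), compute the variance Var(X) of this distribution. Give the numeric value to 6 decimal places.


Recall the MP moments m_1 = E[X] = σ² and m_2 = E[X²] = σ⁴ (1 + c).
m_1 = E[X] = σ² = 7, so m_1² = 49.
m_2 = E[X²] = σ⁴ (1 + c) = 49 · (1 + 0.294118) = 49 · 1.294118 = 63.411765.
(Note m_2 − m_1² simplifies to c · σ⁴ = 0.294118 · 49.)

Var(X) = m_2 − m_1² = 63.411765 − 49 = 14.411765.


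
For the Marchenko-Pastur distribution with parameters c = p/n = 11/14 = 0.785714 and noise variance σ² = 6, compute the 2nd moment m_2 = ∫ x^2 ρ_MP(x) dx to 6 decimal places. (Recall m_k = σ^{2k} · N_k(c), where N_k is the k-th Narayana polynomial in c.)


E[X²] = σ⁴ (1 + c) (second MP moment). With σ² = 6 (so σ⁴ = 36) and c = 11/14 = 0.785714: E[X²] = 36 · (1 + 0.785714) = 36 · 1.785714.

So E[X^2] = 64.285714.


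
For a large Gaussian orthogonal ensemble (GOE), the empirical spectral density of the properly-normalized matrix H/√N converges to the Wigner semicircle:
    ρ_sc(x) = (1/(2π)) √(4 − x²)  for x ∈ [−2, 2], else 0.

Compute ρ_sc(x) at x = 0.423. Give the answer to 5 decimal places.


ρ_sc(x) = (1/(2π)) √(4 − x²). With x = 0.423:
  4 − x² = 4 − (0.423)² = 4 − 0.178929 = 3.821071.
  √(4 − x²) = 1.954756.
  1/(2π) = 0.159155.
  ρ_sc(0.423) = 0.159155 · 1.954756 = 0.311109.

Rounded to 5 decimal places: ρ_sc(0.423) ≈ 0.31111.


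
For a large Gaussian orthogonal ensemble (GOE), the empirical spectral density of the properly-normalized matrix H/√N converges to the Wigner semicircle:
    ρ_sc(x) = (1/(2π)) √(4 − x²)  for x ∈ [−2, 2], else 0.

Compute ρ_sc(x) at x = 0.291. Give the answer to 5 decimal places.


ρ_sc(x) = (1/(2π)) √(4 − x²). With x = 0.291:
  4 − x² = 4 − (0.291)² = 4 − 0.084681 = 3.915319.
  √(4 − x²) = 1.978717.
  1/(2π) = 0.159155.
  ρ_sc(0.291) = 0.159155 · 1.978717 = 0.314923.

Rounded to 5 decimal places: ρ_sc(0.291) ≈ 0.31492.


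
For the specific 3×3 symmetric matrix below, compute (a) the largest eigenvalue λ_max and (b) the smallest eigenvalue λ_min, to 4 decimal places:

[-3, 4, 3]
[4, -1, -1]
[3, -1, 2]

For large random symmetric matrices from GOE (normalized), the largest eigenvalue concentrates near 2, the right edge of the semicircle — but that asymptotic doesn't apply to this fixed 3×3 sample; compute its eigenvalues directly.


Since M is real symmetric, all three eigenvalues are real; they are the roots of det(λI − M) = λ³ − (tr M) λ² + s λ − det M, where s is the sum of the principal 2×2 minors.
tr M = -3 + (-1) + 2 = -2.
s = ((-3)·(-1) − 4²) + ((-3)·2 − 3²) + ((-1)·2 − (-1)²) = -13 + (-15) + (-3) = -31.
det M (expand along row 1) = (-3)·(-3) − 4·11 + 3·(-1) = -38.
Characteristic polynomial: λ³ + 2λ² − 31λ + 38 = 0.
Substitute λ = y + (tr M)/3 = y − 0.666667 to remove the quadratic term: y³ + p·y + q = 0 with p = s − (tr M)²/3 = -32.333333 and q = −2(tr M)³/27 + (tr M)·s/3 − det M = 59.259259.
Three real roots ⇒ use the trigonometric (Viète) form: r = 2√(−p/3) = 6.565905, φ = arccos(3q/(p·r)) = arccos(-0.837399) = 2.563303 rad.
y_k = r·cos(φ/3 − 2πk/3) for k = 0, 1, 2 gives y = 4.311470, 2.132826, -6.444296.
λ_k = y_k − 0.666667 gives λ = 3.6448, 1.4662, -7.1110 (check: the sum is -2.0000 = tr M).

Hence λ_max = 3.6448 and λ_min = -7.1110.


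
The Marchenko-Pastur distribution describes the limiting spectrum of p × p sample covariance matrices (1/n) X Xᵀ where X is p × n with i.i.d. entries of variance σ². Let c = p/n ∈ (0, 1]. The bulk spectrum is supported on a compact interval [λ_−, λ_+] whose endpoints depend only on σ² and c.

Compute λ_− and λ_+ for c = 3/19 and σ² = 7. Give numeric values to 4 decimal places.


c = 3/19 = 0.157895; √c = 0.397360.
λ_− = σ² (1 − √c)² = 7 · (1 − 0.397360)² = 7 · (0.602640)² = 2.542227.
λ_+ = σ² (1 + √c)² = 7 · (1 + 0.397360)² = 7 · (1.397360)² = 13.668299.

Rounded to 4 decimal places: λ_− ≈ 2.5422, λ_+ ≈ 13.6683.


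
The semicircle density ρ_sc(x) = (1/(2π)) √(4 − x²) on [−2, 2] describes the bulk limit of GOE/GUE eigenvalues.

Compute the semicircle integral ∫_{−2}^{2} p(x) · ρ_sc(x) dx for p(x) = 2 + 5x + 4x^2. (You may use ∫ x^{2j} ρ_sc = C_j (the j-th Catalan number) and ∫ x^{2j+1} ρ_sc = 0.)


Write p(x) = Σ a_i x^i, split into monomials and integrate each against ρ_sc separately.
Using ∫ x^{2j} ρ_sc = C_j = (1/(j+1)) C(2j, j) (Catalan numbers) and ∫ x^{2j+1} ρ_sc = 0 (odd monomials vanish by symmetry):
  i = 0 (even): a_0 · C_{0} = 2 · 1 = 2
  i = 1 (odd): ∫ x^1 ρ_sc = 0 (vanishes)
  i = 2 (even): a_2 · C_{1} = 4 · 1 = 4

Summing the contributions: ∫_{−2}^{2} p(x) ρ_sc(x) dx = 2 + 4 = 6.


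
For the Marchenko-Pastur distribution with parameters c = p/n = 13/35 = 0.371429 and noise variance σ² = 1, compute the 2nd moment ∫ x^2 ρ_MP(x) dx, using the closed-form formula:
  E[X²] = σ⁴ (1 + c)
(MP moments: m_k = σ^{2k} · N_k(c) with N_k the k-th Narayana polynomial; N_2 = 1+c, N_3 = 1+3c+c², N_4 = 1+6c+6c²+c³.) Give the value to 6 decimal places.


E[X²] = σ⁴ (1 + c) (second MP moment). With σ² = 1 (so σ⁴ = 1) and c = 13/35 = 0.371429: E[X²] = 1 · (1 + 0.371429) = 1 · 1.371429.

So E[X^2] = 1.371429.


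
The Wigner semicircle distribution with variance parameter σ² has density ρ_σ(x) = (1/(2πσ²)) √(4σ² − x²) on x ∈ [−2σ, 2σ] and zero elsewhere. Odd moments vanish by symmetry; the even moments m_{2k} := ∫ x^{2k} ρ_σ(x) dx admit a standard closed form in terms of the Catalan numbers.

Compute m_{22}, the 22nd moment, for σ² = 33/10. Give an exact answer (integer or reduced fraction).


By the scaled semicircle moment identity, m_{2k} = σ^{2k} · C_k with k = 11.
C_11 = (1/(k+1)) · C(2k, k) = (1/12) · C(22, 11) = (1/12) · 705432 = 58786.
σ^{2k} = (σ²)^k = (33/10)^11 = 50542106513726817/100000000000.

Therefore m_{22} = σ^{22} · C_11 = (50542106513726817/100000000000) · 58786 = 1485584136757972332081/50000000000.


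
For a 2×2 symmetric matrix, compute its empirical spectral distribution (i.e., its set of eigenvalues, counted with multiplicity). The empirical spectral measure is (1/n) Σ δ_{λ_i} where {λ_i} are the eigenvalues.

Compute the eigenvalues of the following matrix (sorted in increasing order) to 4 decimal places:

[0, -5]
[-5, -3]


Since M is real symmetric, both eigenvalues are real; they are the roots of det(λI − M) = λ² − (tr M) λ + det M.
tr M = 0 + (-3) = -3.
det M = 0·(-3) − (-5)² = 0 − 25 = -25.
Characteristic polynomial: λ² + 3λ − 25 = 0.
Discriminant Δ = (tr M)² − 4·det M = 9 − (-100) = 109; √Δ = 10.440307.
λ = (tr M ± √Δ)/2 = (-3 ± 10.440307)/2, giving (tr M − √Δ)/2 = -6.7202 and (tr M + √Δ)/2 = 3.7202.

Eigenvalues sorted in increasing order: [-6.7202, 3.7202].


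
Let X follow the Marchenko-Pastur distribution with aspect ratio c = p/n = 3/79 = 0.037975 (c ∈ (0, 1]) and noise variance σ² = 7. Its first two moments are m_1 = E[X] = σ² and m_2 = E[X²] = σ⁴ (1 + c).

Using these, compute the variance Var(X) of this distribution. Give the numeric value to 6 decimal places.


m_1 = E[X] = σ² = 7, so m_1² = 49.
m_2 = E[X²] = σ⁴ (1 + c) = 49 · (1 + 0.037975) = 49 · 1.037975 = 50.860759.
(Note m_2 − m_1² simplifies to c · σ⁴ = 0.037975 · 49.)

Var(X) = m_2 − m_1² = 50.860759 − 49 = 1.860759.


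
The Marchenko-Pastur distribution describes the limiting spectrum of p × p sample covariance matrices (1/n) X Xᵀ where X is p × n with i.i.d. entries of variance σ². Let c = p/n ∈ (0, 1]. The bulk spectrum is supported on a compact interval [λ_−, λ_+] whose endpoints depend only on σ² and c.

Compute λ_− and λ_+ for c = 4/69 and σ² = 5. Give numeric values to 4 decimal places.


c = 4/69 = 0.057971; √c = 0.240772.
λ_− = σ² (1 − √c)² = 5 · (1 − 0.240772)² = 5 · (0.759228)² = 2.882138.
λ_+ = σ² (1 + √c)² = 5 · (1 + 0.240772)² = 5 · (1.240772)² = 7.697572.

Rounded to 4 decimal places: λ_− ≈ 2.8821, λ_+ ≈ 7.6976.


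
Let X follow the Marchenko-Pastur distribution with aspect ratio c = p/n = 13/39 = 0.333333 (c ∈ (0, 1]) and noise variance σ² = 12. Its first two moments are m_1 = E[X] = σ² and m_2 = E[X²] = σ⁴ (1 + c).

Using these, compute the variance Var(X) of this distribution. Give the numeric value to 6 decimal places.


m_1 = E[X] = σ² = 12, so m_1² = 144.
m_2 = E[X²] = σ⁴ (1 + c) = 144 · (1 + 0.333333) = 144 · 1.333333 = 192.000000.
(Note m_2 − m_1² simplifies to c · σ⁴ = 0.333333 · 144.)

Var(X) = m_2 − m_1² = 192.000000 − 144 = 48.000000.


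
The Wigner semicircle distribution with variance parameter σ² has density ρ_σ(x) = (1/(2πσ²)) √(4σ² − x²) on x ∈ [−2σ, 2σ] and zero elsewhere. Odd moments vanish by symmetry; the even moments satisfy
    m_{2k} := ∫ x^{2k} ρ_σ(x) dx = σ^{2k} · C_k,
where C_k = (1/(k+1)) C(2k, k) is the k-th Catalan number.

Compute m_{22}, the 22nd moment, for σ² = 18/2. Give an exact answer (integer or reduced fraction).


By the scaled semicircle moment identity, m_{2k} = σ^{2k} · C_k with k = 11.
C_11 = (1/(k+1)) · C(2k, k) = (1/12) · C(22, 11) = (1/12) · 705432 = 58786.
σ^{2k} = (σ²)^k = (18/2)^11 = 31381059609.

Therefore m_{22} = σ^{22} · C_11 = 31381059609 · 58786 = 1844766970174674.


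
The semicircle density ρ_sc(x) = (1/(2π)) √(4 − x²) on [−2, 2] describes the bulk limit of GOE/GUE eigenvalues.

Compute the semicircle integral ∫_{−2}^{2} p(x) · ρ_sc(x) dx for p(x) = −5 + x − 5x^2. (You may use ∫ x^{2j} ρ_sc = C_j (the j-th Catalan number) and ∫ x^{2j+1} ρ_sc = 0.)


Write p(x) = Σ a_i x^i, split into monomials and integrate each against ρ_sc separately.
Using ∫ x^{2j} ρ_sc = C_j = (1/(j+1)) C(2j, j) (Catalan numbers) and ∫ x^{2j+1} ρ_sc = 0 (odd monomials vanish by symmetry):
  i = 0 (even): a_0 · C_{0} = -5 · 1 = -5
  i = 1 (odd): ∫ x^1 ρ_sc = 0 (vanishes)
  i = 2 (even): a_2 · C_{1} = -5 · 1 = -5

Summing the contributions: ∫_{−2}^{2} p(x) ρ_sc(x) dx = (-5) + (-5) = -10.


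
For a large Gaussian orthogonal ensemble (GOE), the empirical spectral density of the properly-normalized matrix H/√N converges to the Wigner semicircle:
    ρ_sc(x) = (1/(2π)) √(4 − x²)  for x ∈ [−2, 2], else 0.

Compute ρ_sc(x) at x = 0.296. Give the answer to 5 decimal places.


ρ_sc(x) = (1/(2π)) √(4 − x²). With x = 0.296:
  4 − x² = 4 − (0.296)² = 4 − 0.087616 = 3.912384.
  √(4 − x²) = 1.977975.
  1/(2π) = 0.159155.
  ρ_sc(0.296) = 0.159155 · 1.977975 = 0.314804.

Rounded to 5 decimal places: ρ_sc(0.296) ≈ 0.31480.


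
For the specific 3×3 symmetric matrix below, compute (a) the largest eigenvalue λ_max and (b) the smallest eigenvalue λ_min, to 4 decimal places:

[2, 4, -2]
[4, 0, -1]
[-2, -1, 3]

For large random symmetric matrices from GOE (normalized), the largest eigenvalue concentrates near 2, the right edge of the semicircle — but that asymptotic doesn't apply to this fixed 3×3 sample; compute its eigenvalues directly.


Since M is real symmetric, all three eigenvalues are real; they are the roots of det(λI − M) = λ³ − (tr M) λ² + s λ − det M, where s is the sum of the principal 2×2 minors.
tr M = 2 + 0 + 3 = 5.
s = (2·0 − 4²) + (2·3 − (-2)²) + (0·3 − (-1)²) = -16 + 2 + (-1) = -15.
det M (expand along row 1) = 2·(-1) − 4·10 + (-2)·(-4) = -34.
Characteristic polynomial: λ³ − 5λ² − 15λ + 34 = 0.
Substitute λ = y + (tr M)/3 = y + 1.666667 to remove the quadratic term: y³ + p·y + q = 0 with p = s − (tr M)²/3 = -23.333333 and q = −2(tr M)³/27 + (tr M)·s/3 − det M = -0.259259.
Three real roots ⇒ use the trigonometric (Viète) form: r = 2√(−p/3) = 5.577734, φ = arccos(3q/(p·r)) = arccos(0.005976) = 1.564820 rad.
y_k = r·cos(φ/3 − 2πk/3) for k = 0, 1, 2 gives y = 4.836005, -0.011111, -4.824894.
λ_k = y_k + 1.666667 gives λ = 6.5027, 1.6556, -3.1582 (check: the sum is 5.0000 = tr M).

Hence λ_max = 6.5027 and λ_min = -3.1582.


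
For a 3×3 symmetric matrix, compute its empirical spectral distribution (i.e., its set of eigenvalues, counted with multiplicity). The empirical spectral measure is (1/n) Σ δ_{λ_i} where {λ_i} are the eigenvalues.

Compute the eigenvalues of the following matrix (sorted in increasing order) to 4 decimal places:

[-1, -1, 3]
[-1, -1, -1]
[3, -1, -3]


Since M is real symmetric, all three eigenvalues are real; they are the roots of det(λI − M) = λ³ − (tr M) λ² + s λ − det M, where s is the sum of the principal 2×2 minors.
tr M = -1 + (-1) + (-3) = -5.
s = ((-1)·(-1) − (-1)²) + ((-1)·(-3) − 3²) + ((-1)·(-3) − (-1)²) = 0 + (-6) + 2 = -4.
det M (expand along row 1) = (-1)·2 − (-1)·6 + 3·4 = 16.
Characteristic polynomial: λ³ + 5λ² − 4λ − 16 = 0.
Substitute λ = y + (tr M)/3 = y − 1.666667 to remove the quadratic term: y³ + p·y + q = 0 with p = s − (tr M)²/3 = -12.333333 and q = −2(tr M)³/27 + (tr M)·s/3 − det M = -0.074074.
Three real roots ⇒ use the trigonometric (Viète) form: r = 2√(−p/3) = 4.055175, φ = arccos(3q/(p·r)) = arccos(0.004443) = 1.566353 rad.
y_k = r·cos(φ/3 − 2πk/3) for k = 0, 1, 2 gives y = 3.514884, -0.006006, -3.508878.
λ_k = y_k − 1.666667 gives λ = 1.8482, -1.6727, -5.1755 (check: the sum is -5.0000 = tr M).

Eigenvalues sorted in increasing order: [-5.1755, -1.6727, 1.8482].


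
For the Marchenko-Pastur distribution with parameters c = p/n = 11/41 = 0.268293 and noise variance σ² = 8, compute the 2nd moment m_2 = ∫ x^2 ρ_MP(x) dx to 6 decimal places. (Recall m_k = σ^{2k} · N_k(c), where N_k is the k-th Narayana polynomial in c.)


E[X²] = σ⁴ (1 + c) (second MP moment). With σ² = 8 (so σ⁴ = 64) and c = 11/41 = 0.268293: E[X²] = 64 · (1 + 0.268293) = 64 · 1.268293.

So E[X^2] = 81.170732.


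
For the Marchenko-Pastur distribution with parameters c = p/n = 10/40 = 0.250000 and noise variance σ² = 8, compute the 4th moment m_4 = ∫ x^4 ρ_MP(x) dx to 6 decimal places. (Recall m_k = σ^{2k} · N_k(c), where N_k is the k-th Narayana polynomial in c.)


E[X⁴] = σ⁸ (1 + 6c + 6c² + c³) (fourth MP moment). With σ² = 8 (so σ⁸ = 4096) and c = 10/40 = 0.250000: E[X⁴] = 4096 · (1 + 6·0.250000 + 6·(0.250000)² + (0.250000)³) = 4096 · 2.890625.

So E[X^4] = 11840.000000.


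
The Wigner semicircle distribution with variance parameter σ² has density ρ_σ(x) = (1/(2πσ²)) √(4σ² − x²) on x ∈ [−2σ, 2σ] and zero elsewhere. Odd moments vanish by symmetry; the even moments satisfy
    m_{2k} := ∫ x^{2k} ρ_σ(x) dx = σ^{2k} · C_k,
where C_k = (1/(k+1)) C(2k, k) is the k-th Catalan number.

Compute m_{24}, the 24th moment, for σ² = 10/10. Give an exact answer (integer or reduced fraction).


By the scaled semicircle moment identity, m_{2k} = σ^{2k} · C_k with k = 12.
C_12 = (1/(k+1)) · C(2k, k) = (1/13) · C(24, 12) = (1/13) · 2704156 = 208012.
σ^{2k} = (σ²)^k = (10/10)^12 = 1.

Therefore m_{24} = σ^{24} · C_12 = 1 · 208012 = 208012.


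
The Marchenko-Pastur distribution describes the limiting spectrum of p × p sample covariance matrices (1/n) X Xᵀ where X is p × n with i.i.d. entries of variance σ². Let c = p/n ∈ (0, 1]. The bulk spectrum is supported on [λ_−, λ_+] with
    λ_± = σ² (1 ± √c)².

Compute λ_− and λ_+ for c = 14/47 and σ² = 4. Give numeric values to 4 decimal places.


c = 14/47 = 0.297872; √c = 0.545777.
λ_− = σ² (1 − √c)² = 4 · (1 − 0.545777)² = 4 · (0.454223)² = 0.825275.
λ_+ = σ² (1 + √c)² = 4 · (1 + 0.545777)² = 4 · (1.545777)² = 9.557704.

Rounded to 4 decimal places: λ_− ≈ 0.8253, λ_+ ≈ 9.5577.


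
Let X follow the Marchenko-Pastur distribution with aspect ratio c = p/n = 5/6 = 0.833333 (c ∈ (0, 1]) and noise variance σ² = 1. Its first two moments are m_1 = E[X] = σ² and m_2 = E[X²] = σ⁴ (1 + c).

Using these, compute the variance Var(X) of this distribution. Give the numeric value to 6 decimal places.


m_1 = E[X] = σ² = 1, so m_1² = 1.
m_2 = E[X²] = σ⁴ (1 + c) = 1 · (1 + 0.833333) = 1 · 1.833333 = 1.833333.
(Note m_2 − m_1² simplifies to c · σ⁴ = 0.833333 · 1.)

Var(X) = m_2 − m_1² = 1.833333 − 1 = 0.833333.


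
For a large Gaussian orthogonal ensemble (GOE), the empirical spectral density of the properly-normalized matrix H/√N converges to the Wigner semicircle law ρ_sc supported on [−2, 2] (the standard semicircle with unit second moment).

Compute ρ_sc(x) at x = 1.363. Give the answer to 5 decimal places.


ρ_sc(x) = (1/(2π)) √(4 − x²). With x = 1.363:
  4 − x² = 4 − (1.363)² = 4 − 1.857769 = 2.142231.
  √(4 − x²) = 1.463636.
  1/(2π) = 0.159155.
  ρ_sc(1.363) = 0.159155 · 1.463636 = 0.232945.

Rounded to 5 decimal places: ρ_sc(1.363) ≈ 0.23294.


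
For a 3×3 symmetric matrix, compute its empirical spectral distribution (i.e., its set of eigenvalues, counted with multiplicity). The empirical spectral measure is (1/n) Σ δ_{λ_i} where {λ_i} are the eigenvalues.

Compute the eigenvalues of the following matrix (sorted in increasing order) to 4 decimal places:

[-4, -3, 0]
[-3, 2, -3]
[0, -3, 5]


Since M is real symmetric, all three eigenvalues are real; they are the roots of det(λI − M) = λ³ − (tr M) λ² + s λ − det M, where s is the sum of the principal 2×2 minors.
tr M = -4 + 2 + 5 = 3.
s = ((-4)·2 − (-3)²) + ((-4)·5 − 0²) + (2·5 − (-3)²) = -17 + (-20) + 1 = -36.
det M (expand along row 1) = (-4)·1 − (-3)·(-15) + 0·9 = -49.
Characteristic polynomial: λ³ − 3λ² − 36λ + 49 = 0.
Substitute λ = y + (tr M)/3 = y + 1.000000 to remove the quadratic term: y³ + p·y + q = 0 with p = s − (tr M)²/3 = -39.000000 and q = −2(tr M)³/27 + (tr M)·s/3 − det M = 11.000000.
Three real roots ⇒ use the trigonometric (Viète) form: r = 2√(−p/3) = 7.211103, φ = arccos(3q/(p·r)) = arccos(-0.117340) = 1.688408 rad.
y_k = r·cos(φ/3 − 2πk/3) for k = 0, 1, 2 gives y = 6.098884, 0.282630, -6.381515.
λ_k = y_k + 1.000000 gives λ = 7.0989, 1.2826, -5.3815 (check: the sum is 3.0000 = tr M).

Eigenvalues sorted in increasing order: [-5.3815, 1.2826, 7.0989].


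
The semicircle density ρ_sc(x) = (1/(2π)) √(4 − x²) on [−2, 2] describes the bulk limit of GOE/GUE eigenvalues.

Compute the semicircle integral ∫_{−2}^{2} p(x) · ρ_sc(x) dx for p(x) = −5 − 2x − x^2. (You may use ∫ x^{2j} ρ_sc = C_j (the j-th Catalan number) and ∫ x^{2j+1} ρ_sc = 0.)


Write p(x) = Σ a_i x^i, split into monomials and integrate each against ρ_sc separately.
Using ∫ x^{2j} ρ_sc = C_j = (1/(j+1)) C(2j, j) (Catalan numbers) and ∫ x^{2j+1} ρ_sc = 0 (odd monomials vanish by symmetry):
  i = 0 (even): a_0 · C_{0} = -5 · 1 = -5
  i = 1 (odd): ∫ x^1 ρ_sc = 0 (vanishes)
  i = 2 (even): a_2 · C_{1} = -1 · 1 = -1

Summing the contributions: ∫_{−2}^{2} p(x) ρ_sc(x) dx = (-5) + (-1) = -6.


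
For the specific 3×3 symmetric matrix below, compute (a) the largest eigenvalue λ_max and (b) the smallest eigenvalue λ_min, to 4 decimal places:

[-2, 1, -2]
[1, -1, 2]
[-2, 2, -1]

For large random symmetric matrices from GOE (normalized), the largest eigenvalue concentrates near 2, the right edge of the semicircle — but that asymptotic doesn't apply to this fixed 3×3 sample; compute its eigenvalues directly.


Since M is real symmetric, all three eigenvalues are real; they are the roots of det(λI − M) = λ³ − (tr M) λ² + s λ − det M, where s is the sum of the principal 2×2 minors.
tr M = -2 + (-1) + (-1) = -4.
s = ((-2)·(-1) − 1²) + ((-2)·(-1) − (-2)²) + ((-1)·(-1) − 2²) = 1 + (-2) + (-3) = -4.
det M (expand along row 1) = (-2)·(-3) − 1·3 + (-2)·0 = 3.
Characteristic polynomial: λ³ + 4λ² − 4λ − 3 = 0.
Substitute λ = y + (tr M)/3 = y − 1.333333 to remove the quadratic term: y³ + p·y + q = 0 with p = s − (tr M)²/3 = -9.333333 and q = −2(tr M)³/27 + (tr M)·s/3 − det M = 7.074074.
Three real roots ⇒ use the trigonometric (Viète) form: r = 2√(−p/3) = 3.527668, φ = arccos(3q/(p·r)) = arccos(-0.644564) = 2.271250 rad.
y_k = r·cos(φ/3 − 2πk/3) for k = 0, 1, 2 gives y = 2.564059, 0.816193, -3.380251.
λ_k = y_k − 1.333333 gives λ = 1.2307, -0.5171, -4.7136 (check: the sum is -4.0000 = tr M).

Hence λ_max = 1.2307 and λ_min = -4.7136.


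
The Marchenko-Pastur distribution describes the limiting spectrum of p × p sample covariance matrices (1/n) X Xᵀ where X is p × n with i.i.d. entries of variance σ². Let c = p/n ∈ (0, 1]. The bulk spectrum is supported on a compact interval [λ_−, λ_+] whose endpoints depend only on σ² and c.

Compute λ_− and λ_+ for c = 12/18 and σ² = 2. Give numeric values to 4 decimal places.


c = 12/18 = 0.666667; √c = 0.816497.
λ_− = σ² (1 − √c)² = 2 · (1 − 0.816497)² = 2 · (0.183503)² = 0.067347.
λ_+ = σ² (1 + √c)² = 2 · (1 + 0.816497)² = 2 · (1.816497)² = 6.599320.

Rounded to 4 decimal places: λ_− ≈ 0.0673, λ_+ ≈ 6.5993.


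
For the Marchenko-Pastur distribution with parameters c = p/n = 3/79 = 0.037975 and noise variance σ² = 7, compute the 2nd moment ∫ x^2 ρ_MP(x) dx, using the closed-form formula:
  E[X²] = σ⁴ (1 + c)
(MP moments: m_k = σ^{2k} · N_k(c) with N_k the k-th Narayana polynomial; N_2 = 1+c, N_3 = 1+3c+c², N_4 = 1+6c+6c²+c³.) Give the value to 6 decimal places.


E[X²] = σ⁴ (1 + c) (second MP moment). With σ² = 7 (so σ⁴ = 49) and c = 3/79 = 0.037975: E[X²] = 49 · (1 + 0.037975) = 49 · 1.037975.

So E[X^2] = 50.860759.


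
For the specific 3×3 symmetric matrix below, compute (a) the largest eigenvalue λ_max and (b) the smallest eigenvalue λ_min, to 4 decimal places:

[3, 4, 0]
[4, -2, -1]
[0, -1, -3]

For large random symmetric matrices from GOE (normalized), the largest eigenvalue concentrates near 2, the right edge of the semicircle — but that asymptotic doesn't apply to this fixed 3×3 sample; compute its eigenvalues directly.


Since M is real symmetric, all three eigenvalues are real; they are the roots of det(λI − M) = λ³ − (tr M) λ² + s λ − det M, where s is the sum of the principal 2×2 minors.
tr M = 3 + (-2) + (-3) = -2.
s = (3·(-2) − 4²) + (3·(-3) − 0²) + ((-2)·(-3) − (-1)²) = -22 + (-9) + 5 = -26.
det M (expand along row 1) = 3·5 − 4·(-12) + 0·(-4) = 63.
Characteristic polynomial: λ³ + 2λ² − 26λ − 63 = 0.
Substitute λ = y + (tr M)/3 = y − 0.666667 to remove the quadratic term: y³ + p·y + q = 0 with p = s − (tr M)²/3 = -27.333333 and q = −2(tr M)³/27 + (tr M)·s/3 − det M = -45.074074.
Three real roots ⇒ use the trigonometric (Viète) form: r = 2√(−p/3) = 6.036923, φ = arccos(3q/(p·r)) = arccos(0.819483) = 0.610288 rad.
y_k = r·cos(φ/3 − 2πk/3) for k = 0, 1, 2 gives y = 5.912439, -1.899984, -4.012455.
λ_k = y_k − 0.666667 gives λ = 5.2458, -2.5667, -4.6791 (check: the sum is -2.0000 = tr M).

Hence λ_max = 5.2458 and λ_min = -4.6791.


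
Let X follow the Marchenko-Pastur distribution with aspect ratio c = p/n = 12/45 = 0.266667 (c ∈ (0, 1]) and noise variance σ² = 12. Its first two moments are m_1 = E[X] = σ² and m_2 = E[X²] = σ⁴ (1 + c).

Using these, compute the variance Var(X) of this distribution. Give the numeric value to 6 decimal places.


m_1 = E[X] = σ² = 12, so m_1² = 144.
m_2 = E[X²] = σ⁴ (1 + c) = 144 · (1 + 0.266667) = 144 · 1.266667 = 182.400000.
(Note m_2 − m_1² simplifies to c · σ⁴ = 0.266667 · 144.)

Var(X) = m_2 − m_1² = 182.400000 − 144 = 38.400000.
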